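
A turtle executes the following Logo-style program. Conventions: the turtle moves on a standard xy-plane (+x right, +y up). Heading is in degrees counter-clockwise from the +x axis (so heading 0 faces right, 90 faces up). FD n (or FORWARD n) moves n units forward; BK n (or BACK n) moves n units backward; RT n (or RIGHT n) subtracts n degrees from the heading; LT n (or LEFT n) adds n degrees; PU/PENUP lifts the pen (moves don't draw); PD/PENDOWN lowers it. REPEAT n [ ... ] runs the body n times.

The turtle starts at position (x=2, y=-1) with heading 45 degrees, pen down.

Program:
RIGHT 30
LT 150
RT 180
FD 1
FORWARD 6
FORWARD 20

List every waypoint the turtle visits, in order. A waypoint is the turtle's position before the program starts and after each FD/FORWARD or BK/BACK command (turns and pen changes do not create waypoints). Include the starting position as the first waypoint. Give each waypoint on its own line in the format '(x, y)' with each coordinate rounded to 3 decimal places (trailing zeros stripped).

Answer: (2, -1)
(2.966, -1.259)
(8.761, -2.812)
(28.08, -7.988)

Derivation:
Executing turtle program step by step:
Start: pos=(2,-1), heading=45, pen down
RT 30: heading 45 -> 15
LT 150: heading 15 -> 165
RT 180: heading 165 -> 345
FD 1: (2,-1) -> (2.966,-1.259) [heading=345, draw]
FD 6: (2.966,-1.259) -> (8.761,-2.812) [heading=345, draw]
FD 20: (8.761,-2.812) -> (28.08,-7.988) [heading=345, draw]
Final: pos=(28.08,-7.988), heading=345, 3 segment(s) drawn
Waypoints (4 total):
(2, -1)
(2.966, -1.259)
(8.761, -2.812)
(28.08, -7.988)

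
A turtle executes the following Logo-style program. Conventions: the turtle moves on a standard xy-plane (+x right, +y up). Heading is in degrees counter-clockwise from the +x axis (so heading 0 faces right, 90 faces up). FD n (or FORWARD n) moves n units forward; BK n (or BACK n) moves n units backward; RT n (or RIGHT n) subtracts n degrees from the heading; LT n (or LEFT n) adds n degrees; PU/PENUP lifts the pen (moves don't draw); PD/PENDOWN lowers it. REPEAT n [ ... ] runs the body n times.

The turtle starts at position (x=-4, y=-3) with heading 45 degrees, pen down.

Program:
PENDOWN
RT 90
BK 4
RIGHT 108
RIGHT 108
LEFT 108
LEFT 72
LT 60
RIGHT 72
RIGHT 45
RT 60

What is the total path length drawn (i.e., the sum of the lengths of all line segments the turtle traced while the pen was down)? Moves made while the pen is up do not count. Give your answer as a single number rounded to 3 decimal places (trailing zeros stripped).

Executing turtle program step by step:
Start: pos=(-4,-3), heading=45, pen down
PD: pen down
RT 90: heading 45 -> 315
BK 4: (-4,-3) -> (-6.828,-0.172) [heading=315, draw]
RT 108: heading 315 -> 207
RT 108: heading 207 -> 99
LT 108: heading 99 -> 207
LT 72: heading 207 -> 279
LT 60: heading 279 -> 339
RT 72: heading 339 -> 267
RT 45: heading 267 -> 222
RT 60: heading 222 -> 162
Final: pos=(-6.828,-0.172), heading=162, 1 segment(s) drawn

Segment lengths:
  seg 1: (-4,-3) -> (-6.828,-0.172), length = 4
Total = 4

Answer: 4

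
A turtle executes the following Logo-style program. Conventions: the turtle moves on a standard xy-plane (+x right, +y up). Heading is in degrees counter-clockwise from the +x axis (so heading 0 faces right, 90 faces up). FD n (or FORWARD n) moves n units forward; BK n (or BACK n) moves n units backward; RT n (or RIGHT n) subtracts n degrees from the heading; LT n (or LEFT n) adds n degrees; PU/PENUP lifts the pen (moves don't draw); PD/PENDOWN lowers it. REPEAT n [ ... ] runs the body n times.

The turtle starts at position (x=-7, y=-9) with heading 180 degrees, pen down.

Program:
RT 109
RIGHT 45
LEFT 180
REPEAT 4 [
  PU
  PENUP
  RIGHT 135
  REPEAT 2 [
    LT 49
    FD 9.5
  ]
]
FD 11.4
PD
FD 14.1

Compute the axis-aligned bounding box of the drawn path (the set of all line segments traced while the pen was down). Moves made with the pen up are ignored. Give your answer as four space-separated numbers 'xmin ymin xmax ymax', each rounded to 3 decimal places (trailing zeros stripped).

Executing turtle program step by step:
Start: pos=(-7,-9), heading=180, pen down
RT 109: heading 180 -> 71
RT 45: heading 71 -> 26
LT 180: heading 26 -> 206
REPEAT 4 [
  -- iteration 1/4 --
  PU: pen up
  PU: pen up
  RT 135: heading 206 -> 71
  REPEAT 2 [
    -- iteration 1/2 --
    LT 49: heading 71 -> 120
    FD 9.5: (-7,-9) -> (-11.75,-0.773) [heading=120, move]
    -- iteration 2/2 --
    LT 49: heading 120 -> 169
    FD 9.5: (-11.75,-0.773) -> (-21.075,1.04) [heading=169, move]
  ]
  -- iteration 2/4 --
  PU: pen up
  PU: pen up
  RT 135: heading 169 -> 34
  REPEAT 2 [
    -- iteration 1/2 --
    LT 49: heading 34 -> 83
    FD 9.5: (-21.075,1.04) -> (-19.918,10.469) [heading=83, move]
    -- iteration 2/2 --
    LT 49: heading 83 -> 132
    FD 9.5: (-19.918,10.469) -> (-26.274,17.529) [heading=132, move]
  ]
  -- iteration 3/4 --
  PU: pen up
  PU: pen up
  RT 135: heading 132 -> 357
  REPEAT 2 [
    -- iteration 1/2 --
    LT 49: heading 357 -> 46
    FD 9.5: (-26.274,17.529) -> (-19.675,24.363) [heading=46, move]
    -- iteration 2/2 --
    LT 49: heading 46 -> 95
    FD 9.5: (-19.675,24.363) -> (-20.503,33.827) [heading=95, move]
  ]
  -- iteration 4/4 --
  PU: pen up
  PU: pen up
  RT 135: heading 95 -> 320
  REPEAT 2 [
    -- iteration 1/2 --
    LT 49: heading 320 -> 9
    FD 9.5: (-20.503,33.827) -> (-11.12,35.313) [heading=9, move]
    -- iteration 2/2 --
    LT 49: heading 9 -> 58
    FD 9.5: (-11.12,35.313) -> (-6.086,43.369) [heading=58, move]
  ]
]
FD 11.4: (-6.086,43.369) -> (-0.045,53.037) [heading=58, move]
PD: pen down
FD 14.1: (-0.045,53.037) -> (7.427,64.994) [heading=58, draw]
Final: pos=(7.427,64.994), heading=58, 1 segment(s) drawn

Segment endpoints: x in {-0.045, 7.427}, y in {53.037, 64.994}
xmin=-0.045, ymin=53.037, xmax=7.427, ymax=64.994

Answer: -0.045 53.037 7.427 64.994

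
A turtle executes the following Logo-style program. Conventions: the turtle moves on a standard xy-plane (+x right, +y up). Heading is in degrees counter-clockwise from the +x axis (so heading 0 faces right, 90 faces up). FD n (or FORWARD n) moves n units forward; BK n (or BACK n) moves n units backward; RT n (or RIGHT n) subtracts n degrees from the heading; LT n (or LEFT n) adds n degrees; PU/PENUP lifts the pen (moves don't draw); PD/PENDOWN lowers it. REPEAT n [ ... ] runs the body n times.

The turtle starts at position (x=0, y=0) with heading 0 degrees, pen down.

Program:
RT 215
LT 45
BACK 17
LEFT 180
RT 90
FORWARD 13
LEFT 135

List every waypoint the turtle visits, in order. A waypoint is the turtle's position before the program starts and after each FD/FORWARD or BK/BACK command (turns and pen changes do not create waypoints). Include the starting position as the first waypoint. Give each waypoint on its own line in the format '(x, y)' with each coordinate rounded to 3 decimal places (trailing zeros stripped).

Executing turtle program step by step:
Start: pos=(0,0), heading=0, pen down
RT 215: heading 0 -> 145
LT 45: heading 145 -> 190
BK 17: (0,0) -> (16.742,2.952) [heading=190, draw]
LT 180: heading 190 -> 10
RT 90: heading 10 -> 280
FD 13: (16.742,2.952) -> (18.999,-9.85) [heading=280, draw]
LT 135: heading 280 -> 55
Final: pos=(18.999,-9.85), heading=55, 2 segment(s) drawn
Waypoints (3 total):
(0, 0)
(16.742, 2.952)
(18.999, -9.85)

Answer: (0, 0)
(16.742, 2.952)
(18.999, -9.85)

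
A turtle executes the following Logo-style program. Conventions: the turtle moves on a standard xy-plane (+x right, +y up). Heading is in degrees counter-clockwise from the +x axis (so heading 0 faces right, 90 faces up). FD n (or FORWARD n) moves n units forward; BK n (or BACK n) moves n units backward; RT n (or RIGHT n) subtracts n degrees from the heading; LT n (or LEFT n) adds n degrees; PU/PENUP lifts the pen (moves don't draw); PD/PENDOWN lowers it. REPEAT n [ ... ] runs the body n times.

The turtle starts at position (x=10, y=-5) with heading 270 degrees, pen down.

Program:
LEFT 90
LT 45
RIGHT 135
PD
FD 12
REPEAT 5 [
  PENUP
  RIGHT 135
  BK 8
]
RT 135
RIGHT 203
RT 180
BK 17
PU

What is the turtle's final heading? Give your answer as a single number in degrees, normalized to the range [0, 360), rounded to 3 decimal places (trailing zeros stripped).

Executing turtle program step by step:
Start: pos=(10,-5), heading=270, pen down
LT 90: heading 270 -> 0
LT 45: heading 0 -> 45
RT 135: heading 45 -> 270
PD: pen down
FD 12: (10,-5) -> (10,-17) [heading=270, draw]
REPEAT 5 [
  -- iteration 1/5 --
  PU: pen up
  RT 135: heading 270 -> 135
  BK 8: (10,-17) -> (15.657,-22.657) [heading=135, move]
  -- iteration 2/5 --
  PU: pen up
  RT 135: heading 135 -> 0
  BK 8: (15.657,-22.657) -> (7.657,-22.657) [heading=0, move]
  -- iteration 3/5 --
  PU: pen up
  RT 135: heading 0 -> 225
  BK 8: (7.657,-22.657) -> (13.314,-17) [heading=225, move]
  -- iteration 4/5 --
  PU: pen up
  RT 135: heading 225 -> 90
  BK 8: (13.314,-17) -> (13.314,-25) [heading=90, move]
  -- iteration 5/5 --
  PU: pen up
  RT 135: heading 90 -> 315
  BK 8: (13.314,-25) -> (7.657,-19.343) [heading=315, move]
]
RT 135: heading 315 -> 180
RT 203: heading 180 -> 337
RT 180: heading 337 -> 157
BK 17: (7.657,-19.343) -> (23.305,-25.986) [heading=157, move]
PU: pen up
Final: pos=(23.305,-25.986), heading=157, 1 segment(s) drawn

Answer: 157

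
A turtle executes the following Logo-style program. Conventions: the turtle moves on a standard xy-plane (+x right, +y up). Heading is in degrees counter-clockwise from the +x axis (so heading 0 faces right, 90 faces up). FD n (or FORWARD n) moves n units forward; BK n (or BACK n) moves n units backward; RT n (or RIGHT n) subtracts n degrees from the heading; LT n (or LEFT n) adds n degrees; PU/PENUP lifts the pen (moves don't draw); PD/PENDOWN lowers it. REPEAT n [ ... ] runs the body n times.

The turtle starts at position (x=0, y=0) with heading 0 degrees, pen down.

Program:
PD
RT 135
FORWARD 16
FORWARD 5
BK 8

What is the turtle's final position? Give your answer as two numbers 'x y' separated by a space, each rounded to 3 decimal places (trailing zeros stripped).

Answer: -9.192 -9.192

Derivation:
Executing turtle program step by step:
Start: pos=(0,0), heading=0, pen down
PD: pen down
RT 135: heading 0 -> 225
FD 16: (0,0) -> (-11.314,-11.314) [heading=225, draw]
FD 5: (-11.314,-11.314) -> (-14.849,-14.849) [heading=225, draw]
BK 8: (-14.849,-14.849) -> (-9.192,-9.192) [heading=225, draw]
Final: pos=(-9.192,-9.192), heading=225, 3 segment(s) drawn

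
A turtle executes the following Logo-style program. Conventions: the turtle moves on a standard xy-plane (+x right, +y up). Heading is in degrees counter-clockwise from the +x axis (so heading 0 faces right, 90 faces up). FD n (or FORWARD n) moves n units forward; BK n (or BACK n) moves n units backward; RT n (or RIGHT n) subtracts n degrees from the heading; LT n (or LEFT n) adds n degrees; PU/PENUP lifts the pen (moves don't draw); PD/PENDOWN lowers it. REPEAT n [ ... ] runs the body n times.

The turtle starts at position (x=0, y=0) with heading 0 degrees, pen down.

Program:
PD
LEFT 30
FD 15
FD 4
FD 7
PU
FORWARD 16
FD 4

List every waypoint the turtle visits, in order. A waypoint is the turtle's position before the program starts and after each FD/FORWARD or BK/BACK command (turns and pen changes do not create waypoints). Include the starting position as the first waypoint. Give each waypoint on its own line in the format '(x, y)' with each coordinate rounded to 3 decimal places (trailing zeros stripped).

Answer: (0, 0)
(12.99, 7.5)
(16.454, 9.5)
(22.517, 13)
(36.373, 21)
(39.837, 23)

Derivation:
Executing turtle program step by step:
Start: pos=(0,0), heading=0, pen down
PD: pen down
LT 30: heading 0 -> 30
FD 15: (0,0) -> (12.99,7.5) [heading=30, draw]
FD 4: (12.99,7.5) -> (16.454,9.5) [heading=30, draw]
FD 7: (16.454,9.5) -> (22.517,13) [heading=30, draw]
PU: pen up
FD 16: (22.517,13) -> (36.373,21) [heading=30, move]
FD 4: (36.373,21) -> (39.837,23) [heading=30, move]
Final: pos=(39.837,23), heading=30, 3 segment(s) drawn
Waypoints (6 total):
(0, 0)
(12.99, 7.5)
(16.454, 9.5)
(22.517, 13)
(36.373, 21)
(39.837, 23)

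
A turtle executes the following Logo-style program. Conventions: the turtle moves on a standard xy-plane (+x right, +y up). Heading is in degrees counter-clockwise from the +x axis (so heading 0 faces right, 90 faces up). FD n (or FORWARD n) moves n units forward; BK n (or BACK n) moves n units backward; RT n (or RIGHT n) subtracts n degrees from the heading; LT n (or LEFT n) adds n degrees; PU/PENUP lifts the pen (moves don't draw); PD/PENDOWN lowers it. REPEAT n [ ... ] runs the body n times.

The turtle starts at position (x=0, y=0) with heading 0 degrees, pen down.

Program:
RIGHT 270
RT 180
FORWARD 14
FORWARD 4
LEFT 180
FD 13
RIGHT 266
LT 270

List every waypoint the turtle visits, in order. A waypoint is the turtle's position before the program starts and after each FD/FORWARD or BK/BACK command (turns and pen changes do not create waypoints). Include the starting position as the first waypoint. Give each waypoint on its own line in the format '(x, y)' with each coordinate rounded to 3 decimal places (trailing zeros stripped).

Executing turtle program step by step:
Start: pos=(0,0), heading=0, pen down
RT 270: heading 0 -> 90
RT 180: heading 90 -> 270
FD 14: (0,0) -> (0,-14) [heading=270, draw]
FD 4: (0,-14) -> (0,-18) [heading=270, draw]
LT 180: heading 270 -> 90
FD 13: (0,-18) -> (0,-5) [heading=90, draw]
RT 266: heading 90 -> 184
LT 270: heading 184 -> 94
Final: pos=(0,-5), heading=94, 3 segment(s) drawn
Waypoints (4 total):
(0, 0)
(0, -14)
(0, -18)
(0, -5)

Answer: (0, 0)
(0, -14)
(0, -18)
(0, -5)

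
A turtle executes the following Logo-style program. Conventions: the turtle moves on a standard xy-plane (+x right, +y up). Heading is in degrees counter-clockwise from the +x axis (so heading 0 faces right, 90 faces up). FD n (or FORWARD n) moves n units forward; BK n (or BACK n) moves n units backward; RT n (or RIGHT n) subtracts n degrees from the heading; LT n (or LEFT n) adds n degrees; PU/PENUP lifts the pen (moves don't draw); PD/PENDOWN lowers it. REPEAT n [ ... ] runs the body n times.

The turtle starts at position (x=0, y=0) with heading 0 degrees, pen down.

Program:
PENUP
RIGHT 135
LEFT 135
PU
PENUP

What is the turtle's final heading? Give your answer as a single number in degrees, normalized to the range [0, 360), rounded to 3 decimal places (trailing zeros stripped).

Answer: 0

Derivation:
Executing turtle program step by step:
Start: pos=(0,0), heading=0, pen down
PU: pen up
RT 135: heading 0 -> 225
LT 135: heading 225 -> 0
PU: pen up
PU: pen up
Final: pos=(0,0), heading=0, 0 segment(s) drawn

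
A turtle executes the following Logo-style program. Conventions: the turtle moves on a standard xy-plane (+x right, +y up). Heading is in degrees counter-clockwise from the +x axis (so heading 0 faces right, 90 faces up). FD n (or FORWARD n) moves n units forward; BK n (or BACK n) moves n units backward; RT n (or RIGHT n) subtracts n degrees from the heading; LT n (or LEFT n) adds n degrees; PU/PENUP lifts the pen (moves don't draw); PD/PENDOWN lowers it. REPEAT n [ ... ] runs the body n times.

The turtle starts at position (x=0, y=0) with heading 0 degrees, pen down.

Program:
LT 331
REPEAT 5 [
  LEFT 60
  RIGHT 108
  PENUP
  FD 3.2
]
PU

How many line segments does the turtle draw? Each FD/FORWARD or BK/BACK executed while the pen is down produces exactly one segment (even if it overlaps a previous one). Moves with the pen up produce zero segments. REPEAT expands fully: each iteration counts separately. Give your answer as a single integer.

Answer: 0

Derivation:
Executing turtle program step by step:
Start: pos=(0,0), heading=0, pen down
LT 331: heading 0 -> 331
REPEAT 5 [
  -- iteration 1/5 --
  LT 60: heading 331 -> 31
  RT 108: heading 31 -> 283
  PU: pen up
  FD 3.2: (0,0) -> (0.72,-3.118) [heading=283, move]
  -- iteration 2/5 --
  LT 60: heading 283 -> 343
  RT 108: heading 343 -> 235
  PU: pen up
  FD 3.2: (0.72,-3.118) -> (-1.116,-5.739) [heading=235, move]
  -- iteration 3/5 --
  LT 60: heading 235 -> 295
  RT 108: heading 295 -> 187
  PU: pen up
  FD 3.2: (-1.116,-5.739) -> (-4.292,-6.129) [heading=187, move]
  -- iteration 4/5 --
  LT 60: heading 187 -> 247
  RT 108: heading 247 -> 139
  PU: pen up
  FD 3.2: (-4.292,-6.129) -> (-6.707,-4.03) [heading=139, move]
  -- iteration 5/5 --
  LT 60: heading 139 -> 199
  RT 108: heading 199 -> 91
  PU: pen up
  FD 3.2: (-6.707,-4.03) -> (-6.763,-0.83) [heading=91, move]
]
PU: pen up
Final: pos=(-6.763,-0.83), heading=91, 0 segment(s) drawn
Segments drawn: 0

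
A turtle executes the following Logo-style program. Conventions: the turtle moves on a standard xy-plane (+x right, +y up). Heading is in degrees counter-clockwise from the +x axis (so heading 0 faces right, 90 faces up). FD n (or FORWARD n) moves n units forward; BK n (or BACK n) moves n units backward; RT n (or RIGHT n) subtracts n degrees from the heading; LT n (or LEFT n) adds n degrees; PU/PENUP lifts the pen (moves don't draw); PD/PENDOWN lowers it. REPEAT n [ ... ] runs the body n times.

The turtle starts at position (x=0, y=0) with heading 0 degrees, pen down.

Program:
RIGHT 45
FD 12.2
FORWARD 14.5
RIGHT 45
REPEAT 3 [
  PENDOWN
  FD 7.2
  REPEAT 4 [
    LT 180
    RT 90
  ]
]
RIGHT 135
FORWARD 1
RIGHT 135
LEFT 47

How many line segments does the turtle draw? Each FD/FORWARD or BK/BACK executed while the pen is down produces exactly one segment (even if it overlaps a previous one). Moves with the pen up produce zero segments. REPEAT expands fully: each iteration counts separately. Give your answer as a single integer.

Executing turtle program step by step:
Start: pos=(0,0), heading=0, pen down
RT 45: heading 0 -> 315
FD 12.2: (0,0) -> (8.627,-8.627) [heading=315, draw]
FD 14.5: (8.627,-8.627) -> (18.88,-18.88) [heading=315, draw]
RT 45: heading 315 -> 270
REPEAT 3 [
  -- iteration 1/3 --
  PD: pen down
  FD 7.2: (18.88,-18.88) -> (18.88,-26.08) [heading=270, draw]
  REPEAT 4 [
    -- iteration 1/4 --
    LT 180: heading 270 -> 90
    RT 90: heading 90 -> 0
    -- iteration 2/4 --
    LT 180: heading 0 -> 180
    RT 90: heading 180 -> 90
    -- iteration 3/4 --
    LT 180: heading 90 -> 270
    RT 90: heading 270 -> 180
    -- iteration 4/4 --
    LT 180: heading 180 -> 0
    RT 90: heading 0 -> 270
  ]
  -- iteration 2/3 --
  PD: pen down
  FD 7.2: (18.88,-26.08) -> (18.88,-33.28) [heading=270, draw]
  REPEAT 4 [
    -- iteration 1/4 --
    LT 180: heading 270 -> 90
    RT 90: heading 90 -> 0
    -- iteration 2/4 --
    LT 180: heading 0 -> 180
    RT 90: heading 180 -> 90
    -- iteration 3/4 --
    LT 180: heading 90 -> 270
    RT 90: heading 270 -> 180
    -- iteration 4/4 --
    LT 180: heading 180 -> 0
    RT 90: heading 0 -> 270
  ]
  -- iteration 3/3 --
  PD: pen down
  FD 7.2: (18.88,-33.28) -> (18.88,-40.48) [heading=270, draw]
  REPEAT 4 [
    -- iteration 1/4 --
    LT 180: heading 270 -> 90
    RT 90: heading 90 -> 0
    -- iteration 2/4 --
    LT 180: heading 0 -> 180
    RT 90: heading 180 -> 90
    -- iteration 3/4 --
    LT 180: heading 90 -> 270
    RT 90: heading 270 -> 180
    -- iteration 4/4 --
    LT 180: heading 180 -> 0
    RT 90: heading 0 -> 270
  ]
]
RT 135: heading 270 -> 135
FD 1: (18.88,-40.48) -> (18.173,-39.773) [heading=135, draw]
RT 135: heading 135 -> 0
LT 47: heading 0 -> 47
Final: pos=(18.173,-39.773), heading=47, 6 segment(s) drawn
Segments drawn: 6

Answer: 6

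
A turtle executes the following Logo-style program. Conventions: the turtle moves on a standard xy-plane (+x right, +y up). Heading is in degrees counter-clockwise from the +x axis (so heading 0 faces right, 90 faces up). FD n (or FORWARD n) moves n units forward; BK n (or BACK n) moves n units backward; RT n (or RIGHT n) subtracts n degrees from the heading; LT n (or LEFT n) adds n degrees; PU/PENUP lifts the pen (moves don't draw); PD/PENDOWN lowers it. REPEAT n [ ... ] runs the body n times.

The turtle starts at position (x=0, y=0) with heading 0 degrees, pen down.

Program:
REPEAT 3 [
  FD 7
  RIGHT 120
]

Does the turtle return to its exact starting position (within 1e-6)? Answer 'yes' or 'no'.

Executing turtle program step by step:
Start: pos=(0,0), heading=0, pen down
REPEAT 3 [
  -- iteration 1/3 --
  FD 7: (0,0) -> (7,0) [heading=0, draw]
  RT 120: heading 0 -> 240
  -- iteration 2/3 --
  FD 7: (7,0) -> (3.5,-6.062) [heading=240, draw]
  RT 120: heading 240 -> 120
  -- iteration 3/3 --
  FD 7: (3.5,-6.062) -> (0,0) [heading=120, draw]
  RT 120: heading 120 -> 0
]
Final: pos=(0,0), heading=0, 3 segment(s) drawn

Start position: (0, 0)
Final position: (0, 0)
Distance = 0; < 1e-6 -> CLOSED

Answer: yes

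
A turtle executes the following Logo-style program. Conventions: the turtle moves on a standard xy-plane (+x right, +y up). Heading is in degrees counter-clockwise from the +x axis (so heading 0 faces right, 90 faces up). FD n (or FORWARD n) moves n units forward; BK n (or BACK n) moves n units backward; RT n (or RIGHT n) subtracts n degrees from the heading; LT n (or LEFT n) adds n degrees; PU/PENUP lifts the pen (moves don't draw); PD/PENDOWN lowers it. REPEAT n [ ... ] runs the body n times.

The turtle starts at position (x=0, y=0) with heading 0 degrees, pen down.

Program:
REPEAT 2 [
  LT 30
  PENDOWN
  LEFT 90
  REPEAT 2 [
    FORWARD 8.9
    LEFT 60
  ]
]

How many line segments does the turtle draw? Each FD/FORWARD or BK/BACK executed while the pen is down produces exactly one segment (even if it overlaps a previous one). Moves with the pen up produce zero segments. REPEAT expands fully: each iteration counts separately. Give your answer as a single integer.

Executing turtle program step by step:
Start: pos=(0,0), heading=0, pen down
REPEAT 2 [
  -- iteration 1/2 --
  LT 30: heading 0 -> 30
  PD: pen down
  LT 90: heading 30 -> 120
  REPEAT 2 [
    -- iteration 1/2 --
    FD 8.9: (0,0) -> (-4.45,7.708) [heading=120, draw]
    LT 60: heading 120 -> 180
    -- iteration 2/2 --
    FD 8.9: (-4.45,7.708) -> (-13.35,7.708) [heading=180, draw]
    LT 60: heading 180 -> 240
  ]
  -- iteration 2/2 --
  LT 30: heading 240 -> 270
  PD: pen down
  LT 90: heading 270 -> 0
  REPEAT 2 [
    -- iteration 1/2 --
    FD 8.9: (-13.35,7.708) -> (-4.45,7.708) [heading=0, draw]
    LT 60: heading 0 -> 60
    -- iteration 2/2 --
    FD 8.9: (-4.45,7.708) -> (0,15.415) [heading=60, draw]
    LT 60: heading 60 -> 120
  ]
]
Final: pos=(0,15.415), heading=120, 4 segment(s) drawn
Segments drawn: 4

Answer: 4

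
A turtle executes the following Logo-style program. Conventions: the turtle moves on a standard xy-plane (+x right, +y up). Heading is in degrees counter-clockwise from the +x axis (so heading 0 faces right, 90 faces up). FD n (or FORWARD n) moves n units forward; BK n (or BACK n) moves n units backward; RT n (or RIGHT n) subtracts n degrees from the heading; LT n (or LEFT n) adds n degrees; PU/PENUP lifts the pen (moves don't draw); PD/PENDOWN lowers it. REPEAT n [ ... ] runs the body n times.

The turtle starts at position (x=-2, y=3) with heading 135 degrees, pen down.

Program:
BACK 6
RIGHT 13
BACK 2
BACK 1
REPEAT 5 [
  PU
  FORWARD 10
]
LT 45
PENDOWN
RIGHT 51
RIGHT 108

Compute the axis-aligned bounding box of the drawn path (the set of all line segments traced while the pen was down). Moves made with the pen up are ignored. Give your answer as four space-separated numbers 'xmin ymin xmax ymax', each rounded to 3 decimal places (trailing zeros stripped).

Answer: -2 -3.787 3.832 3

Derivation:
Executing turtle program step by step:
Start: pos=(-2,3), heading=135, pen down
BK 6: (-2,3) -> (2.243,-1.243) [heading=135, draw]
RT 13: heading 135 -> 122
BK 2: (2.243,-1.243) -> (3.302,-2.939) [heading=122, draw]
BK 1: (3.302,-2.939) -> (3.832,-3.787) [heading=122, draw]
REPEAT 5 [
  -- iteration 1/5 --
  PU: pen up
  FD 10: (3.832,-3.787) -> (-1.467,4.694) [heading=122, move]
  -- iteration 2/5 --
  PU: pen up
  FD 10: (-1.467,4.694) -> (-6.766,13.174) [heading=122, move]
  -- iteration 3/5 --
  PU: pen up
  FD 10: (-6.766,13.174) -> (-12.065,21.655) [heading=122, move]
  -- iteration 4/5 --
  PU: pen up
  FD 10: (-12.065,21.655) -> (-17.364,30.135) [heading=122, move]
  -- iteration 5/5 --
  PU: pen up
  FD 10: (-17.364,30.135) -> (-22.664,38.616) [heading=122, move]
]
LT 45: heading 122 -> 167
PD: pen down
RT 51: heading 167 -> 116
RT 108: heading 116 -> 8
Final: pos=(-22.664,38.616), heading=8, 3 segment(s) drawn

Segment endpoints: x in {-2, 2.243, 3.302, 3.832}, y in {-3.787, -2.939, -1.243, 3}
xmin=-2, ymin=-3.787, xmax=3.832, ymax=3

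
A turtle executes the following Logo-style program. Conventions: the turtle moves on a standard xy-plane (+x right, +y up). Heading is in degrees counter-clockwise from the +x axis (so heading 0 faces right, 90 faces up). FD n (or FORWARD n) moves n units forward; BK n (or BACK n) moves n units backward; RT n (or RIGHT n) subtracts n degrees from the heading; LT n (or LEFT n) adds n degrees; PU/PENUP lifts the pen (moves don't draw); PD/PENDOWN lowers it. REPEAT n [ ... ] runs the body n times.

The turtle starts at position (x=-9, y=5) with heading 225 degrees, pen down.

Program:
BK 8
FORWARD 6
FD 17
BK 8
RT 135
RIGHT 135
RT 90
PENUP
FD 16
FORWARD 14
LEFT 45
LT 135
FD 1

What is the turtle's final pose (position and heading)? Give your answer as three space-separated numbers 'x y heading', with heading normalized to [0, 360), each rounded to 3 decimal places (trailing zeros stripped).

Executing turtle program step by step:
Start: pos=(-9,5), heading=225, pen down
BK 8: (-9,5) -> (-3.343,10.657) [heading=225, draw]
FD 6: (-3.343,10.657) -> (-7.586,6.414) [heading=225, draw]
FD 17: (-7.586,6.414) -> (-19.607,-5.607) [heading=225, draw]
BK 8: (-19.607,-5.607) -> (-13.95,0.05) [heading=225, draw]
RT 135: heading 225 -> 90
RT 135: heading 90 -> 315
RT 90: heading 315 -> 225
PU: pen up
FD 16: (-13.95,0.05) -> (-25.263,-11.263) [heading=225, move]
FD 14: (-25.263,-11.263) -> (-35.163,-21.163) [heading=225, move]
LT 45: heading 225 -> 270
LT 135: heading 270 -> 45
FD 1: (-35.163,-21.163) -> (-34.456,-20.456) [heading=45, move]
Final: pos=(-34.456,-20.456), heading=45, 4 segment(s) drawn

Answer: -34.456 -20.456 45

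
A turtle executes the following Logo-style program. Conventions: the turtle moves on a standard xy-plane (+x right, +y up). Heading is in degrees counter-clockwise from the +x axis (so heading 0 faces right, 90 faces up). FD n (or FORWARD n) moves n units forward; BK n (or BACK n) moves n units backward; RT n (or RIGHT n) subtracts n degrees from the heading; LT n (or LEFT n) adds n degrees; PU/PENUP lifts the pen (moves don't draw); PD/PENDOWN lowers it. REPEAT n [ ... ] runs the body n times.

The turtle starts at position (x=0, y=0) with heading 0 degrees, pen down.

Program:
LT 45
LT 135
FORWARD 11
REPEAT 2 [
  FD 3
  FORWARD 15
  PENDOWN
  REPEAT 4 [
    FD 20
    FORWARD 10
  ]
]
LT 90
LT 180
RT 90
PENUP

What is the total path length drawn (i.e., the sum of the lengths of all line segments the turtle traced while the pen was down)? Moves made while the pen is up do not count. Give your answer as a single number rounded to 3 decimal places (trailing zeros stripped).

Executing turtle program step by step:
Start: pos=(0,0), heading=0, pen down
LT 45: heading 0 -> 45
LT 135: heading 45 -> 180
FD 11: (0,0) -> (-11,0) [heading=180, draw]
REPEAT 2 [
  -- iteration 1/2 --
  FD 3: (-11,0) -> (-14,0) [heading=180, draw]
  FD 15: (-14,0) -> (-29,0) [heading=180, draw]
  PD: pen down
  REPEAT 4 [
    -- iteration 1/4 --
    FD 20: (-29,0) -> (-49,0) [heading=180, draw]
    FD 10: (-49,0) -> (-59,0) [heading=180, draw]
    -- iteration 2/4 --
    FD 20: (-59,0) -> (-79,0) [heading=180, draw]
    FD 10: (-79,0) -> (-89,0) [heading=180, draw]
    -- iteration 3/4 --
    FD 20: (-89,0) -> (-109,0) [heading=180, draw]
    FD 10: (-109,0) -> (-119,0) [heading=180, draw]
    -- iteration 4/4 --
    FD 20: (-119,0) -> (-139,0) [heading=180, draw]
    FD 10: (-139,0) -> (-149,0) [heading=180, draw]
  ]
  -- iteration 2/2 --
  FD 3: (-149,0) -> (-152,0) [heading=180, draw]
  FD 15: (-152,0) -> (-167,0) [heading=180, draw]
  PD: pen down
  REPEAT 4 [
    -- iteration 1/4 --
    FD 20: (-167,0) -> (-187,0) [heading=180, draw]
    FD 10: (-187,0) -> (-197,0) [heading=180, draw]
    -- iteration 2/4 --
    FD 20: (-197,0) -> (-217,0) [heading=180, draw]
    FD 10: (-217,0) -> (-227,0) [heading=180, draw]
    -- iteration 3/4 --
    FD 20: (-227,0) -> (-247,0) [heading=180, draw]
    FD 10: (-247,0) -> (-257,0) [heading=180, draw]
    -- iteration 4/4 --
    FD 20: (-257,0) -> (-277,0) [heading=180, draw]
    FD 10: (-277,0) -> (-287,0) [heading=180, draw]
  ]
]
LT 90: heading 180 -> 270
LT 180: heading 270 -> 90
RT 90: heading 90 -> 0
PU: pen up
Final: pos=(-287,0), heading=0, 21 segment(s) drawn

Segment lengths:
  seg 1: (0,0) -> (-11,0), length = 11
  seg 2: (-11,0) -> (-14,0), length = 3
  seg 3: (-14,0) -> (-29,0), length = 15
  seg 4: (-29,0) -> (-49,0), length = 20
  seg 5: (-49,0) -> (-59,0), length = 10
  seg 6: (-59,0) -> (-79,0), length = 20
  seg 7: (-79,0) -> (-89,0), length = 10
  seg 8: (-89,0) -> (-109,0), length = 20
  seg 9: (-109,0) -> (-119,0), length = 10
  seg 10: (-119,0) -> (-139,0), length = 20
  seg 11: (-139,0) -> (-149,0), length = 10
  seg 12: (-149,0) -> (-152,0), length = 3
  seg 13: (-152,0) -> (-167,0), length = 15
  seg 14: (-167,0) -> (-187,0), length = 20
  seg 15: (-187,0) -> (-197,0), length = 10
  seg 16: (-197,0) -> (-217,0), length = 20
  seg 17: (-217,0) -> (-227,0), length = 10
  seg 18: (-227,0) -> (-247,0), length = 20
  seg 19: (-247,0) -> (-257,0), length = 10
  seg 20: (-257,0) -> (-277,0), length = 20
  seg 21: (-277,0) -> (-287,0), length = 10
Total = 287

Answer: 287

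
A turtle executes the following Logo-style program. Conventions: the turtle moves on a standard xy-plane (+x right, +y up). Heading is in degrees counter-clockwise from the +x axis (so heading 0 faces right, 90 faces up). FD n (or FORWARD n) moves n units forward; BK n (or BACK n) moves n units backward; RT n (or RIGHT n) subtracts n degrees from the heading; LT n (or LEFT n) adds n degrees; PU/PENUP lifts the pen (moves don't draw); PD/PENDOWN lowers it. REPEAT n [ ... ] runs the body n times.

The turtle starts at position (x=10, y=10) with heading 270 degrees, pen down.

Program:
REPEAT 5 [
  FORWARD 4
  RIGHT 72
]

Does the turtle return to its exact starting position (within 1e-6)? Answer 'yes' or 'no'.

Executing turtle program step by step:
Start: pos=(10,10), heading=270, pen down
REPEAT 5 [
  -- iteration 1/5 --
  FD 4: (10,10) -> (10,6) [heading=270, draw]
  RT 72: heading 270 -> 198
  -- iteration 2/5 --
  FD 4: (10,6) -> (6.196,4.764) [heading=198, draw]
  RT 72: heading 198 -> 126
  -- iteration 3/5 --
  FD 4: (6.196,4.764) -> (3.845,8) [heading=126, draw]
  RT 72: heading 126 -> 54
  -- iteration 4/5 --
  FD 4: (3.845,8) -> (6.196,11.236) [heading=54, draw]
  RT 72: heading 54 -> 342
  -- iteration 5/5 --
  FD 4: (6.196,11.236) -> (10,10) [heading=342, draw]
  RT 72: heading 342 -> 270
]
Final: pos=(10,10), heading=270, 5 segment(s) drawn

Start position: (10, 10)
Final position: (10, 10)
Distance = 0; < 1e-6 -> CLOSED

Answer: yes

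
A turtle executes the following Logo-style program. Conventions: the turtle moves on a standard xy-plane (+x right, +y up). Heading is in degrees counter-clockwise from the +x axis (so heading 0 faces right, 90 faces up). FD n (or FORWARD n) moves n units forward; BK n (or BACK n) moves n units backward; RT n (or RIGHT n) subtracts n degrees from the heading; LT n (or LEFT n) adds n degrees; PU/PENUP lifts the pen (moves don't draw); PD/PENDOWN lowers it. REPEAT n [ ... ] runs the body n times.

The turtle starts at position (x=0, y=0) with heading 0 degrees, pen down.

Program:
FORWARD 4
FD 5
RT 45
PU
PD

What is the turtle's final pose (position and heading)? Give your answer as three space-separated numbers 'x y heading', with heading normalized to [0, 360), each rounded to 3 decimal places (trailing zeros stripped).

Executing turtle program step by step:
Start: pos=(0,0), heading=0, pen down
FD 4: (0,0) -> (4,0) [heading=0, draw]
FD 5: (4,0) -> (9,0) [heading=0, draw]
RT 45: heading 0 -> 315
PU: pen up
PD: pen down
Final: pos=(9,0), heading=315, 2 segment(s) drawn

Answer: 9 0 315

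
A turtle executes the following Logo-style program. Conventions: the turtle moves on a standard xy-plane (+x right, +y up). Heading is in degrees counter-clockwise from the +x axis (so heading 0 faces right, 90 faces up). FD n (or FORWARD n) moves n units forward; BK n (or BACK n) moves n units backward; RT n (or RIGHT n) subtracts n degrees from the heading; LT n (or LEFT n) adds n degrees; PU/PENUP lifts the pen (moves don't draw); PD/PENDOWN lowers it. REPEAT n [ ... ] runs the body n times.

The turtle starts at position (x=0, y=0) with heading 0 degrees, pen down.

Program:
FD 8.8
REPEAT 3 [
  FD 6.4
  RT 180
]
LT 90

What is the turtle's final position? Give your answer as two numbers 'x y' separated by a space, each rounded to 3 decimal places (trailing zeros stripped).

Answer: 15.2 0

Derivation:
Executing turtle program step by step:
Start: pos=(0,0), heading=0, pen down
FD 8.8: (0,0) -> (8.8,0) [heading=0, draw]
REPEAT 3 [
  -- iteration 1/3 --
  FD 6.4: (8.8,0) -> (15.2,0) [heading=0, draw]
  RT 180: heading 0 -> 180
  -- iteration 2/3 --
  FD 6.4: (15.2,0) -> (8.8,0) [heading=180, draw]
  RT 180: heading 180 -> 0
  -- iteration 3/3 --
  FD 6.4: (8.8,0) -> (15.2,0) [heading=0, draw]
  RT 180: heading 0 -> 180
]
LT 90: heading 180 -> 270
Final: pos=(15.2,0), heading=270, 4 segment(s) drawn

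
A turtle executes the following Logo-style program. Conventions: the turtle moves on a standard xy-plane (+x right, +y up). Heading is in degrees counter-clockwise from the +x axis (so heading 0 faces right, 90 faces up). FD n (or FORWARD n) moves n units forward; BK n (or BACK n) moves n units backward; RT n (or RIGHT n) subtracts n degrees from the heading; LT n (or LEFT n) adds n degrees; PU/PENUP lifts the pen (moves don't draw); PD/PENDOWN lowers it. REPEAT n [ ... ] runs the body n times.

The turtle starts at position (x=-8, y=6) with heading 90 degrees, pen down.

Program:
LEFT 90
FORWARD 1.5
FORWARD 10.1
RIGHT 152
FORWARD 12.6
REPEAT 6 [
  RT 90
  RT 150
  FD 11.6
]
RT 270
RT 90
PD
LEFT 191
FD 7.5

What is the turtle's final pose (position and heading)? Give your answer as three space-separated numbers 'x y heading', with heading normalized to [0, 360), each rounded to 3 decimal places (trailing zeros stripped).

Executing turtle program step by step:
Start: pos=(-8,6), heading=90, pen down
LT 90: heading 90 -> 180
FD 1.5: (-8,6) -> (-9.5,6) [heading=180, draw]
FD 10.1: (-9.5,6) -> (-19.6,6) [heading=180, draw]
RT 152: heading 180 -> 28
FD 12.6: (-19.6,6) -> (-8.475,11.915) [heading=28, draw]
REPEAT 6 [
  -- iteration 1/6 --
  RT 90: heading 28 -> 298
  RT 150: heading 298 -> 148
  FD 11.6: (-8.475,11.915) -> (-18.312,18.062) [heading=148, draw]
  -- iteration 2/6 --
  RT 90: heading 148 -> 58
  RT 150: heading 58 -> 268
  FD 11.6: (-18.312,18.062) -> (-18.717,6.469) [heading=268, draw]
  -- iteration 3/6 --
  RT 90: heading 268 -> 178
  RT 150: heading 178 -> 28
  FD 11.6: (-18.717,6.469) -> (-8.475,11.915) [heading=28, draw]
  -- iteration 4/6 --
  RT 90: heading 28 -> 298
  RT 150: heading 298 -> 148
  FD 11.6: (-8.475,11.915) -> (-18.312,18.062) [heading=148, draw]
  -- iteration 5/6 --
  RT 90: heading 148 -> 58
  RT 150: heading 58 -> 268
  FD 11.6: (-18.312,18.062) -> (-18.717,6.469) [heading=268, draw]
  -- iteration 6/6 --
  RT 90: heading 268 -> 178
  RT 150: heading 178 -> 28
  FD 11.6: (-18.717,6.469) -> (-8.475,11.915) [heading=28, draw]
]
RT 270: heading 28 -> 118
RT 90: heading 118 -> 28
PD: pen down
LT 191: heading 28 -> 219
FD 7.5: (-8.475,11.915) -> (-14.303,7.195) [heading=219, draw]
Final: pos=(-14.303,7.195), heading=219, 10 segment(s) drawn

Answer: -14.303 7.195 219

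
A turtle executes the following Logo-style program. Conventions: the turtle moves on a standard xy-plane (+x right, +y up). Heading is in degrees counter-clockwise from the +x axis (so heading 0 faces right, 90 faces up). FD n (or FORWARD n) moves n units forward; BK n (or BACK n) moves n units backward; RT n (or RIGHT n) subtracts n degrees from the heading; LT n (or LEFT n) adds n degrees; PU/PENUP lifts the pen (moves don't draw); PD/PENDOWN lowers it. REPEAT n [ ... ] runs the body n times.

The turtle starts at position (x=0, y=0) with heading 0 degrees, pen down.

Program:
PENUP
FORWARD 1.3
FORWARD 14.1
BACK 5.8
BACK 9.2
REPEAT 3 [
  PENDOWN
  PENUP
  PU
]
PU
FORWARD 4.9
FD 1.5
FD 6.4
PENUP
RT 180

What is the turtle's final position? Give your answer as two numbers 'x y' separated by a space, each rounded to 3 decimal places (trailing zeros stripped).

Executing turtle program step by step:
Start: pos=(0,0), heading=0, pen down
PU: pen up
FD 1.3: (0,0) -> (1.3,0) [heading=0, move]
FD 14.1: (1.3,0) -> (15.4,0) [heading=0, move]
BK 5.8: (15.4,0) -> (9.6,0) [heading=0, move]
BK 9.2: (9.6,0) -> (0.4,0) [heading=0, move]
REPEAT 3 [
  -- iteration 1/3 --
  PD: pen down
  PU: pen up
  PU: pen up
  -- iteration 2/3 --
  PD: pen down
  PU: pen up
  PU: pen up
  -- iteration 3/3 --
  PD: pen down
  PU: pen up
  PU: pen up
]
PU: pen up
FD 4.9: (0.4,0) -> (5.3,0) [heading=0, move]
FD 1.5: (5.3,0) -> (6.8,0) [heading=0, move]
FD 6.4: (6.8,0) -> (13.2,0) [heading=0, move]
PU: pen up
RT 180: heading 0 -> 180
Final: pos=(13.2,0), heading=180, 0 segment(s) drawn

Answer: 13.2 0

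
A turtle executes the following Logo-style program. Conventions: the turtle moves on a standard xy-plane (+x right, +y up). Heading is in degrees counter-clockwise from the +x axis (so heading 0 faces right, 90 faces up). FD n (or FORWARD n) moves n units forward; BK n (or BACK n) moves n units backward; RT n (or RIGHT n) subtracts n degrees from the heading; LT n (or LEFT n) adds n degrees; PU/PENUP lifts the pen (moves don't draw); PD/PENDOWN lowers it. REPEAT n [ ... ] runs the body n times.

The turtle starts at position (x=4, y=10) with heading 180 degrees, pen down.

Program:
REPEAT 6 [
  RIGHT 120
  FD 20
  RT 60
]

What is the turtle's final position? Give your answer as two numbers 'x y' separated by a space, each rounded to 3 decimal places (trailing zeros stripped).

Executing turtle program step by step:
Start: pos=(4,10), heading=180, pen down
REPEAT 6 [
  -- iteration 1/6 --
  RT 120: heading 180 -> 60
  FD 20: (4,10) -> (14,27.321) [heading=60, draw]
  RT 60: heading 60 -> 0
  -- iteration 2/6 --
  RT 120: heading 0 -> 240
  FD 20: (14,27.321) -> (4,10) [heading=240, draw]
  RT 60: heading 240 -> 180
  -- iteration 3/6 --
  RT 120: heading 180 -> 60
  FD 20: (4,10) -> (14,27.321) [heading=60, draw]
  RT 60: heading 60 -> 0
  -- iteration 4/6 --
  RT 120: heading 0 -> 240
  FD 20: (14,27.321) -> (4,10) [heading=240, draw]
  RT 60: heading 240 -> 180
  -- iteration 5/6 --
  RT 120: heading 180 -> 60
  FD 20: (4,10) -> (14,27.321) [heading=60, draw]
  RT 60: heading 60 -> 0
  -- iteration 6/6 --
  RT 120: heading 0 -> 240
  FD 20: (14,27.321) -> (4,10) [heading=240, draw]
  RT 60: heading 240 -> 180
]
Final: pos=(4,10), heading=180, 6 segment(s) drawn

Answer: 4 10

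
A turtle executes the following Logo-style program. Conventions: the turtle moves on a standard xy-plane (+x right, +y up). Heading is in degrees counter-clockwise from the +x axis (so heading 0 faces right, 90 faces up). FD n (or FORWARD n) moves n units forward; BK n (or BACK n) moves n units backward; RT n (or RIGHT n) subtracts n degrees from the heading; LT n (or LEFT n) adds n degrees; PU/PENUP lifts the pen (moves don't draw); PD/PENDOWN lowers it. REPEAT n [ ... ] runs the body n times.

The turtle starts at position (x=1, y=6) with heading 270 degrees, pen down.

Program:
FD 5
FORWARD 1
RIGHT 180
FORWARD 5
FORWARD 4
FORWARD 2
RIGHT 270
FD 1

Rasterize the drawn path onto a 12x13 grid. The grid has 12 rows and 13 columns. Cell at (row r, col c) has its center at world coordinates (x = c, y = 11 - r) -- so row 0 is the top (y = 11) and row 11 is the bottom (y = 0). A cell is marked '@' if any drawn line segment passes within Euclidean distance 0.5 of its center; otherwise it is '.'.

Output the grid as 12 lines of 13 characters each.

Answer: @@...........
.@...........
.@...........
.@...........
.@...........
.@...........
.@...........
.@...........
.@...........
.@...........
.@...........
.@...........

Derivation:
Segment 0: (1,6) -> (1,1)
Segment 1: (1,1) -> (1,0)
Segment 2: (1,0) -> (1,5)
Segment 3: (1,5) -> (1,9)
Segment 4: (1,9) -> (1,11)
Segment 5: (1,11) -> (-0,11)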